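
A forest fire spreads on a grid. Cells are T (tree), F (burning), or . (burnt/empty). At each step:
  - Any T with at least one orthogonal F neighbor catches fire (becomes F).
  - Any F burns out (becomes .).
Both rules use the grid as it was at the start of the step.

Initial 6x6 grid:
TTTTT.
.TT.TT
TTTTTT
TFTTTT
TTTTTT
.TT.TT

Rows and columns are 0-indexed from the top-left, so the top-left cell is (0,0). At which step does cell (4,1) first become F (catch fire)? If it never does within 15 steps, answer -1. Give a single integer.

Step 1: cell (4,1)='F' (+4 fires, +1 burnt)
  -> target ignites at step 1
Step 2: cell (4,1)='.' (+7 fires, +4 burnt)
Step 3: cell (4,1)='.' (+6 fires, +7 burnt)
Step 4: cell (4,1)='.' (+5 fires, +6 burnt)
Step 5: cell (4,1)='.' (+5 fires, +5 burnt)
Step 6: cell (4,1)='.' (+3 fires, +5 burnt)
Step 7: cell (4,1)='.' (+0 fires, +3 burnt)
  fire out at step 7

1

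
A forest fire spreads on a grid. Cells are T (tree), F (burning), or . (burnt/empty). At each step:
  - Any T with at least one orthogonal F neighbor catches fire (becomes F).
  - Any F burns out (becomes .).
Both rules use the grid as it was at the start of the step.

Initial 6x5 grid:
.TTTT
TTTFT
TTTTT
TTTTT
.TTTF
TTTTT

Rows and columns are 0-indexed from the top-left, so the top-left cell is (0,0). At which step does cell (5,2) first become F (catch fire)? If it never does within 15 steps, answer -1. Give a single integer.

Step 1: cell (5,2)='T' (+7 fires, +2 burnt)
Step 2: cell (5,2)='T' (+8 fires, +7 burnt)
Step 3: cell (5,2)='F' (+6 fires, +8 burnt)
  -> target ignites at step 3
Step 4: cell (5,2)='.' (+3 fires, +6 burnt)
Step 5: cell (5,2)='.' (+2 fires, +3 burnt)
Step 6: cell (5,2)='.' (+0 fires, +2 burnt)
  fire out at step 6

3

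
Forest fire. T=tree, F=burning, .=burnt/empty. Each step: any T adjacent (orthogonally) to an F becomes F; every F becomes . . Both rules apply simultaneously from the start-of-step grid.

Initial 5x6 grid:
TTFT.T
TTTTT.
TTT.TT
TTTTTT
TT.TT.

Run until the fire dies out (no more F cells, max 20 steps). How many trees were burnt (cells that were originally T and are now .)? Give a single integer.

Step 1: +3 fires, +1 burnt (F count now 3)
Step 2: +4 fires, +3 burnt (F count now 4)
Step 3: +4 fires, +4 burnt (F count now 4)
Step 4: +4 fires, +4 burnt (F count now 4)
Step 5: +5 fires, +4 burnt (F count now 5)
Step 6: +3 fires, +5 burnt (F count now 3)
Step 7: +0 fires, +3 burnt (F count now 0)
Fire out after step 7
Initially T: 24, now '.': 29
Total burnt (originally-T cells now '.'): 23

Answer: 23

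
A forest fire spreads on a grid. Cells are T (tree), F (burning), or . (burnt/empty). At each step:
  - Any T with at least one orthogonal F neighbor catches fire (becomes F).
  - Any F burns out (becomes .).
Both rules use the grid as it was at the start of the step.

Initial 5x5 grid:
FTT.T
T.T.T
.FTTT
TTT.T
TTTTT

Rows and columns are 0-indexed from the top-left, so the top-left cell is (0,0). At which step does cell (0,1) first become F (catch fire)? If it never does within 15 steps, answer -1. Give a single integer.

Step 1: cell (0,1)='F' (+4 fires, +2 burnt)
  -> target ignites at step 1
Step 2: cell (0,1)='.' (+6 fires, +4 burnt)
Step 3: cell (0,1)='.' (+3 fires, +6 burnt)
Step 4: cell (0,1)='.' (+3 fires, +3 burnt)
Step 5: cell (0,1)='.' (+2 fires, +3 burnt)
Step 6: cell (0,1)='.' (+0 fires, +2 burnt)
  fire out at step 6

1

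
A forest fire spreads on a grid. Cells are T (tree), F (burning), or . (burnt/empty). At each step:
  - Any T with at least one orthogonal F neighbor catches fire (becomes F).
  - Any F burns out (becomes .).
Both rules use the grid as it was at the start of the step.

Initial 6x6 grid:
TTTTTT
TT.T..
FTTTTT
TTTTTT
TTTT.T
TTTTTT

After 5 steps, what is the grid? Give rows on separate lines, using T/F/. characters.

Step 1: 3 trees catch fire, 1 burn out
  TTTTTT
  FT.T..
  .FTTTT
  FTTTTT
  TTTT.T
  TTTTTT
Step 2: 5 trees catch fire, 3 burn out
  FTTTTT
  .F.T..
  ..FTTT
  .FTTTT
  FTTT.T
  TTTTTT
Step 3: 5 trees catch fire, 5 burn out
  .FTTTT
  ...T..
  ...FTT
  ..FTTT
  .FTT.T
  FTTTTT
Step 4: 6 trees catch fire, 5 burn out
  ..FTTT
  ...F..
  ....FT
  ...FTT
  ..FT.T
  .FTTTT
Step 5: 5 trees catch fire, 6 burn out
  ...FTT
  ......
  .....F
  ....FT
  ...F.T
  ..FTTT

...FTT
......
.....F
....FT
...F.T
..FTTT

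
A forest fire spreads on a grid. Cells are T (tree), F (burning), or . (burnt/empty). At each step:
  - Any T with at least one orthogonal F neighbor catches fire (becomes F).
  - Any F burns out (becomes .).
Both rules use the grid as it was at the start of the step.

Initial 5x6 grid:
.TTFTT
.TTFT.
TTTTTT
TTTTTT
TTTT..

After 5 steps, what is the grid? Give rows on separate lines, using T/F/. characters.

Step 1: 5 trees catch fire, 2 burn out
  .TF.FT
  .TF.F.
  TTTFTT
  TTTTTT
  TTTT..
Step 2: 6 trees catch fire, 5 burn out
  .F...F
  .F....
  TTF.FT
  TTTFTT
  TTTT..
Step 3: 5 trees catch fire, 6 burn out
  ......
  ......
  TF...F
  TTF.FT
  TTTF..
Step 4: 4 trees catch fire, 5 burn out
  ......
  ......
  F.....
  TF...F
  TTF...
Step 5: 2 trees catch fire, 4 burn out
  ......
  ......
  ......
  F.....
  TF....

......
......
......
F.....
TF....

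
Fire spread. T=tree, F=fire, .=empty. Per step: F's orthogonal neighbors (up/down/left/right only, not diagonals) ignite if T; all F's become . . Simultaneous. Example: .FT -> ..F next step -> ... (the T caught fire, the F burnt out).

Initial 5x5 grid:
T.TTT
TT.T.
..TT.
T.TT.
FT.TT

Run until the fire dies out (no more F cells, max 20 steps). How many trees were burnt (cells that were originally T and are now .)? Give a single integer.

Step 1: +2 fires, +1 burnt (F count now 2)
Step 2: +0 fires, +2 burnt (F count now 0)
Fire out after step 2
Initially T: 15, now '.': 12
Total burnt (originally-T cells now '.'): 2

Answer: 2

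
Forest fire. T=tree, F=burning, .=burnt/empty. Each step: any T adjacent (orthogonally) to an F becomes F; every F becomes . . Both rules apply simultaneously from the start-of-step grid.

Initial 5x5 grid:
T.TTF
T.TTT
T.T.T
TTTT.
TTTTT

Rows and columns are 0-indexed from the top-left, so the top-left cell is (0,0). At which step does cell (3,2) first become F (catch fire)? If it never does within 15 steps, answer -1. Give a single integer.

Step 1: cell (3,2)='T' (+2 fires, +1 burnt)
Step 2: cell (3,2)='T' (+3 fires, +2 burnt)
Step 3: cell (3,2)='T' (+1 fires, +3 burnt)
Step 4: cell (3,2)='T' (+1 fires, +1 burnt)
Step 5: cell (3,2)='F' (+1 fires, +1 burnt)
  -> target ignites at step 5
Step 6: cell (3,2)='.' (+3 fires, +1 burnt)
Step 7: cell (3,2)='.' (+3 fires, +3 burnt)
Step 8: cell (3,2)='.' (+3 fires, +3 burnt)
Step 9: cell (3,2)='.' (+1 fires, +3 burnt)
Step 10: cell (3,2)='.' (+1 fires, +1 burnt)
Step 11: cell (3,2)='.' (+0 fires, +1 burnt)
  fire out at step 11

5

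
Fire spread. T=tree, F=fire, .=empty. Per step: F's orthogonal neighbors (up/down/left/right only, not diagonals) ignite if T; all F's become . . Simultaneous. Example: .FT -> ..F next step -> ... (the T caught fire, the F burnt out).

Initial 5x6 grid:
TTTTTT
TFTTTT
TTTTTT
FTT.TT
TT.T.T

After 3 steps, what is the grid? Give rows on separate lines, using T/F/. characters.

Step 1: 7 trees catch fire, 2 burn out
  TFTTTT
  F.FTTT
  FFTTTT
  .FT.TT
  FT.T.T
Step 2: 6 trees catch fire, 7 burn out
  F.FTTT
  ...FTT
  ..FTTT
  ..F.TT
  .F.T.T
Step 3: 3 trees catch fire, 6 burn out
  ...FTT
  ....FT
  ...FTT
  ....TT
  ...T.T

...FTT
....FT
...FTT
....TT
...T.T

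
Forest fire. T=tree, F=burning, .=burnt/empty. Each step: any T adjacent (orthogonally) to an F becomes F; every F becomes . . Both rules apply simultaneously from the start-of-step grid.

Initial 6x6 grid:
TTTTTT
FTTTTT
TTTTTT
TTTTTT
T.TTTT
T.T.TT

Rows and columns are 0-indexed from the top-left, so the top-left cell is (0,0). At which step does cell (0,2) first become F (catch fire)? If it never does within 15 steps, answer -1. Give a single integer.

Step 1: cell (0,2)='T' (+3 fires, +1 burnt)
Step 2: cell (0,2)='T' (+4 fires, +3 burnt)
Step 3: cell (0,2)='F' (+5 fires, +4 burnt)
  -> target ignites at step 3
Step 4: cell (0,2)='.' (+5 fires, +5 burnt)
Step 5: cell (0,2)='.' (+5 fires, +5 burnt)
Step 6: cell (0,2)='.' (+5 fires, +5 burnt)
Step 7: cell (0,2)='.' (+2 fires, +5 burnt)
Step 8: cell (0,2)='.' (+2 fires, +2 burnt)
Step 9: cell (0,2)='.' (+1 fires, +2 burnt)
Step 10: cell (0,2)='.' (+0 fires, +1 burnt)
  fire out at step 10

3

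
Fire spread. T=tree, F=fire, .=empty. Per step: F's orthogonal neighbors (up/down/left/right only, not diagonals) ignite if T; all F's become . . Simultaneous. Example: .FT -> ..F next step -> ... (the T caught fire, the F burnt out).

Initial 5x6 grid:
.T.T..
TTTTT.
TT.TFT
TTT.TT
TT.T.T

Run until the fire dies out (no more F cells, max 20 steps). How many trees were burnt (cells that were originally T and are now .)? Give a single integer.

Answer: 19

Derivation:
Step 1: +4 fires, +1 burnt (F count now 4)
Step 2: +2 fires, +4 burnt (F count now 2)
Step 3: +3 fires, +2 burnt (F count now 3)
Step 4: +1 fires, +3 burnt (F count now 1)
Step 5: +3 fires, +1 burnt (F count now 3)
Step 6: +2 fires, +3 burnt (F count now 2)
Step 7: +3 fires, +2 burnt (F count now 3)
Step 8: +1 fires, +3 burnt (F count now 1)
Step 9: +0 fires, +1 burnt (F count now 0)
Fire out after step 9
Initially T: 20, now '.': 29
Total burnt (originally-T cells now '.'): 19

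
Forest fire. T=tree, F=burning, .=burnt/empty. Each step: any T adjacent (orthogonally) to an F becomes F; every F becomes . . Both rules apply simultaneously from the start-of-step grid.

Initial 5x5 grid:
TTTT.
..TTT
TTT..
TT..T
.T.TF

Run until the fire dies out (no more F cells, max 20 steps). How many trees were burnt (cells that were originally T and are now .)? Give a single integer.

Answer: 2

Derivation:
Step 1: +2 fires, +1 burnt (F count now 2)
Step 2: +0 fires, +2 burnt (F count now 0)
Fire out after step 2
Initially T: 15, now '.': 12
Total burnt (originally-T cells now '.'): 2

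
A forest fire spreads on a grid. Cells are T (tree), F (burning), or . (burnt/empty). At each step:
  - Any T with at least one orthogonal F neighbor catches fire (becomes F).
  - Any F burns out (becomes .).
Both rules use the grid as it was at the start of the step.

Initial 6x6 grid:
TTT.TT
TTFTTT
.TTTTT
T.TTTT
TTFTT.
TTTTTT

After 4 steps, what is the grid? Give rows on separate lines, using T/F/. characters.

Step 1: 8 trees catch fire, 2 burn out
  TTF.TT
  TF.FTT
  .TFTTT
  T.FTTT
  TF.FT.
  TTFTTT
Step 2: 10 trees catch fire, 8 burn out
  TF..TT
  F...FT
  .F.FTT
  T..FTT
  F...F.
  TF.FTT
Step 3: 8 trees catch fire, 10 burn out
  F...FT
  .....F
  ....FT
  F...FT
  ......
  F...FT
Step 4: 4 trees catch fire, 8 burn out
  .....F
  ......
  .....F
  .....F
  ......
  .....F

.....F
......
.....F
.....F
......
.....F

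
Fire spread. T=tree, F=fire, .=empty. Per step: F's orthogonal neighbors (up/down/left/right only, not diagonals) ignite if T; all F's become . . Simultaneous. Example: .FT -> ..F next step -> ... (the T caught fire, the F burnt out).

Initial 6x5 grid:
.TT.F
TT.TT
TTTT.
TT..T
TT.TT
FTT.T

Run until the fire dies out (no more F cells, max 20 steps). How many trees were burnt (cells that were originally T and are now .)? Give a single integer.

Step 1: +3 fires, +2 burnt (F count now 3)
Step 2: +4 fires, +3 burnt (F count now 4)
Step 3: +3 fires, +4 burnt (F count now 3)
Step 4: +3 fires, +3 burnt (F count now 3)
Step 5: +1 fires, +3 burnt (F count now 1)
Step 6: +1 fires, +1 burnt (F count now 1)
Step 7: +1 fires, +1 burnt (F count now 1)
Step 8: +0 fires, +1 burnt (F count now 0)
Fire out after step 8
Initially T: 20, now '.': 26
Total burnt (originally-T cells now '.'): 16

Answer: 16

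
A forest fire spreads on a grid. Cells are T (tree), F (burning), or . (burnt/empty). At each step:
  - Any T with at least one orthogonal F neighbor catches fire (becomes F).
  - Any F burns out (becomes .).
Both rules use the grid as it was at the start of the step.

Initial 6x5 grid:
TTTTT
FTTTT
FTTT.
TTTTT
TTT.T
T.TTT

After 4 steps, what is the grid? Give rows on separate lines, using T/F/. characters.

Step 1: 4 trees catch fire, 2 burn out
  FTTTT
  .FTTT
  .FTT.
  FTTTT
  TTT.T
  T.TTT
Step 2: 5 trees catch fire, 4 burn out
  .FTTT
  ..FTT
  ..FT.
  .FTTT
  FTT.T
  T.TTT
Step 3: 6 trees catch fire, 5 burn out
  ..FTT
  ...FT
  ...F.
  ..FTT
  .FT.T
  F.TTT
Step 4: 4 trees catch fire, 6 burn out
  ...FT
  ....F
  .....
  ...FT
  ..F.T
  ..TTT

...FT
....F
.....
...FT
..F.T
..TTT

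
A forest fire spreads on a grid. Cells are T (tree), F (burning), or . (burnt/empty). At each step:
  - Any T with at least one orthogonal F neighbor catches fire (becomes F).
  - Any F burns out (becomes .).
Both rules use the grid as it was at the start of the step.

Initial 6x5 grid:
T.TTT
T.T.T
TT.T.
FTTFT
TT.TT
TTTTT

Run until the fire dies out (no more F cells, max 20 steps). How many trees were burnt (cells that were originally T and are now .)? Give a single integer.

Answer: 17

Derivation:
Step 1: +7 fires, +2 burnt (F count now 7)
Step 2: +6 fires, +7 burnt (F count now 6)
Step 3: +4 fires, +6 burnt (F count now 4)
Step 4: +0 fires, +4 burnt (F count now 0)
Fire out after step 4
Initially T: 22, now '.': 25
Total burnt (originally-T cells now '.'): 17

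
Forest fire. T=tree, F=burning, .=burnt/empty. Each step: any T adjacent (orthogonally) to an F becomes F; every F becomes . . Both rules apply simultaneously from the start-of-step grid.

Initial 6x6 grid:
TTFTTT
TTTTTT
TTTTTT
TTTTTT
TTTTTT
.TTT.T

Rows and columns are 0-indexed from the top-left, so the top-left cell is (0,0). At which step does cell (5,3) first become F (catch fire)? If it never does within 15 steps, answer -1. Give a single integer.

Step 1: cell (5,3)='T' (+3 fires, +1 burnt)
Step 2: cell (5,3)='T' (+5 fires, +3 burnt)
Step 3: cell (5,3)='T' (+6 fires, +5 burnt)
Step 4: cell (5,3)='T' (+6 fires, +6 burnt)
Step 5: cell (5,3)='T' (+6 fires, +6 burnt)
Step 6: cell (5,3)='F' (+5 fires, +6 burnt)
  -> target ignites at step 6
Step 7: cell (5,3)='.' (+1 fires, +5 burnt)
Step 8: cell (5,3)='.' (+1 fires, +1 burnt)
Step 9: cell (5,3)='.' (+0 fires, +1 burnt)
  fire out at step 9

6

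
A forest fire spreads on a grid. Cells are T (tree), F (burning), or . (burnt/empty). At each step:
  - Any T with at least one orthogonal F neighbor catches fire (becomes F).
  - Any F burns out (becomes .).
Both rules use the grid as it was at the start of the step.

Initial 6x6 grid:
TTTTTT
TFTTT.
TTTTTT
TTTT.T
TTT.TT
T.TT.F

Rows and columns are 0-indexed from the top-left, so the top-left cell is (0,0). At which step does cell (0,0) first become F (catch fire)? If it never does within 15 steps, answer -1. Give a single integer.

Step 1: cell (0,0)='T' (+5 fires, +2 burnt)
Step 2: cell (0,0)='F' (+8 fires, +5 burnt)
  -> target ignites at step 2
Step 3: cell (0,0)='.' (+7 fires, +8 burnt)
Step 4: cell (0,0)='.' (+5 fires, +7 burnt)
Step 5: cell (0,0)='.' (+3 fires, +5 burnt)
Step 6: cell (0,0)='.' (+1 fires, +3 burnt)
Step 7: cell (0,0)='.' (+0 fires, +1 burnt)
  fire out at step 7

2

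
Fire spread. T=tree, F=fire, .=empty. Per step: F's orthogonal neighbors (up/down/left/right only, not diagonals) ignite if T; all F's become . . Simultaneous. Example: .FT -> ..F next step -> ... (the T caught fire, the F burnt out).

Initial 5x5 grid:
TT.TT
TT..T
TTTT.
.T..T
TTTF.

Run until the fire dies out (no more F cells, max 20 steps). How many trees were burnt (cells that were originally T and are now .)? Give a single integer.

Answer: 12

Derivation:
Step 1: +1 fires, +1 burnt (F count now 1)
Step 2: +1 fires, +1 burnt (F count now 1)
Step 3: +2 fires, +1 burnt (F count now 2)
Step 4: +1 fires, +2 burnt (F count now 1)
Step 5: +3 fires, +1 burnt (F count now 3)
Step 6: +3 fires, +3 burnt (F count now 3)
Step 7: +1 fires, +3 burnt (F count now 1)
Step 8: +0 fires, +1 burnt (F count now 0)
Fire out after step 8
Initially T: 16, now '.': 21
Total burnt (originally-T cells now '.'): 12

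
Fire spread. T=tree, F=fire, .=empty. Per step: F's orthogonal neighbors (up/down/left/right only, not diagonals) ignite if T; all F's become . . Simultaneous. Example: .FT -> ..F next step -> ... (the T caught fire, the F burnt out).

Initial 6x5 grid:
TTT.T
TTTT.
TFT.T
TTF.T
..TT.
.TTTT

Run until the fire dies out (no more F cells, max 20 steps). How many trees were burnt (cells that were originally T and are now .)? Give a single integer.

Answer: 17

Derivation:
Step 1: +5 fires, +2 burnt (F count now 5)
Step 2: +6 fires, +5 burnt (F count now 6)
Step 3: +5 fires, +6 burnt (F count now 5)
Step 4: +1 fires, +5 burnt (F count now 1)
Step 5: +0 fires, +1 burnt (F count now 0)
Fire out after step 5
Initially T: 20, now '.': 27
Total burnt (originally-T cells now '.'): 17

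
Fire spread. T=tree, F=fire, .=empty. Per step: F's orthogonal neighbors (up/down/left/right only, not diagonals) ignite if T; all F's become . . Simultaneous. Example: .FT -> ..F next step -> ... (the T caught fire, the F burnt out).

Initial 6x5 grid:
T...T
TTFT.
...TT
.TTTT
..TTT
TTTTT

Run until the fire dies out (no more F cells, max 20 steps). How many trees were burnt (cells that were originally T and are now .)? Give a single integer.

Step 1: +2 fires, +1 burnt (F count now 2)
Step 2: +2 fires, +2 burnt (F count now 2)
Step 3: +3 fires, +2 burnt (F count now 3)
Step 4: +3 fires, +3 burnt (F count now 3)
Step 5: +4 fires, +3 burnt (F count now 4)
Step 6: +2 fires, +4 burnt (F count now 2)
Step 7: +1 fires, +2 burnt (F count now 1)
Step 8: +1 fires, +1 burnt (F count now 1)
Step 9: +0 fires, +1 burnt (F count now 0)
Fire out after step 9
Initially T: 19, now '.': 29
Total burnt (originally-T cells now '.'): 18

Answer: 18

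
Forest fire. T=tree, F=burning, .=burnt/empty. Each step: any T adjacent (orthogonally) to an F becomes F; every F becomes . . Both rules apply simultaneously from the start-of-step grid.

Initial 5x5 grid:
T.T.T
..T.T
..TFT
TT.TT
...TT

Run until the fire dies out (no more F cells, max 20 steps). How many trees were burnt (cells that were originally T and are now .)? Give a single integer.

Answer: 10

Derivation:
Step 1: +3 fires, +1 burnt (F count now 3)
Step 2: +4 fires, +3 burnt (F count now 4)
Step 3: +3 fires, +4 burnt (F count now 3)
Step 4: +0 fires, +3 burnt (F count now 0)
Fire out after step 4
Initially T: 13, now '.': 22
Total burnt (originally-T cells now '.'): 10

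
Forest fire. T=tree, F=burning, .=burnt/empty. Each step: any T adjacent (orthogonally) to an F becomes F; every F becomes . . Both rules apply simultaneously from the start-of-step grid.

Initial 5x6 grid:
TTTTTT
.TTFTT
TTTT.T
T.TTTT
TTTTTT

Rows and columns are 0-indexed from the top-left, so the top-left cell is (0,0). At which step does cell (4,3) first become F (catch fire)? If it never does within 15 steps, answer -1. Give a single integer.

Step 1: cell (4,3)='T' (+4 fires, +1 burnt)
Step 2: cell (4,3)='T' (+6 fires, +4 burnt)
Step 3: cell (4,3)='F' (+7 fires, +6 burnt)
  -> target ignites at step 3
Step 4: cell (4,3)='.' (+5 fires, +7 burnt)
Step 5: cell (4,3)='.' (+3 fires, +5 burnt)
Step 6: cell (4,3)='.' (+1 fires, +3 burnt)
Step 7: cell (4,3)='.' (+0 fires, +1 burnt)
  fire out at step 7

3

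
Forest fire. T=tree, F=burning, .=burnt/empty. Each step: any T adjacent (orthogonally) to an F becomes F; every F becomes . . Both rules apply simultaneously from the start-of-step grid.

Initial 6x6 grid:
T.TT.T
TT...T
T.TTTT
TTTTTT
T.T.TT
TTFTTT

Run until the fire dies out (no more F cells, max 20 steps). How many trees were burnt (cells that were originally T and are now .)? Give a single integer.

Answer: 25

Derivation:
Step 1: +3 fires, +1 burnt (F count now 3)
Step 2: +3 fires, +3 burnt (F count now 3)
Step 3: +6 fires, +3 burnt (F count now 6)
Step 4: +4 fires, +6 burnt (F count now 4)
Step 5: +3 fires, +4 burnt (F count now 3)
Step 6: +2 fires, +3 burnt (F count now 2)
Step 7: +3 fires, +2 burnt (F count now 3)
Step 8: +1 fires, +3 burnt (F count now 1)
Step 9: +0 fires, +1 burnt (F count now 0)
Fire out after step 9
Initially T: 27, now '.': 34
Total burnt (originally-T cells now '.'): 25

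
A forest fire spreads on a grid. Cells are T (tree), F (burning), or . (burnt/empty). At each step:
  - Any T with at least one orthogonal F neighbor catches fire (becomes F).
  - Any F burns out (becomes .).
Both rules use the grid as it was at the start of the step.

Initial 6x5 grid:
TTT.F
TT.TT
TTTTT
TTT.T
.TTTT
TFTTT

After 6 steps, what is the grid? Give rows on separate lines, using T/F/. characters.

Step 1: 4 trees catch fire, 2 burn out
  TTT..
  TT.TF
  TTTTT
  TTT.T
  .FTTT
  F.FTT
Step 2: 5 trees catch fire, 4 burn out
  TTT..
  TT.F.
  TTTTF
  TFT.T
  ..FTT
  ...FT
Step 3: 7 trees catch fire, 5 burn out
  TTT..
  TT...
  TFTF.
  F.F.F
  ...FT
  ....F
Step 4: 4 trees catch fire, 7 burn out
  TTT..
  TF...
  F.F..
  .....
  ....F
  .....
Step 5: 2 trees catch fire, 4 burn out
  TFT..
  F....
  .....
  .....
  .....
  .....
Step 6: 2 trees catch fire, 2 burn out
  F.F..
  .....
  .....
  .....
  .....
  .....

F.F..
.....
.....
.....
.....
.....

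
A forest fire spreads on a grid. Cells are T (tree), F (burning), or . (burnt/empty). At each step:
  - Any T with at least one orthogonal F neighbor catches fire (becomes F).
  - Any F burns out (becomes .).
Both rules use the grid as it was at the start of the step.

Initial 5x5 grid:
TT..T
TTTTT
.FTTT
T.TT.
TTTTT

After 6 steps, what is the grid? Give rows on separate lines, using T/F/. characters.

Step 1: 2 trees catch fire, 1 burn out
  TT..T
  TFTTT
  ..FTT
  T.TT.
  TTTTT
Step 2: 5 trees catch fire, 2 burn out
  TF..T
  F.FTT
  ...FT
  T.FT.
  TTTTT
Step 3: 5 trees catch fire, 5 burn out
  F...T
  ...FT
  ....F
  T..F.
  TTFTT
Step 4: 3 trees catch fire, 5 burn out
  ....T
  ....F
  .....
  T....
  TF.FT
Step 5: 3 trees catch fire, 3 burn out
  ....F
  .....
  .....
  T....
  F...F
Step 6: 1 trees catch fire, 3 burn out
  .....
  .....
  .....
  F....
  .....

.....
.....
.....
F....
.....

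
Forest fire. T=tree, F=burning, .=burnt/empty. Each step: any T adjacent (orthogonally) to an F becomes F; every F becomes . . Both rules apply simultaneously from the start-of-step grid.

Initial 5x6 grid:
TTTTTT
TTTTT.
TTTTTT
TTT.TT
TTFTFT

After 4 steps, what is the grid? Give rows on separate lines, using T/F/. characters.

Step 1: 5 trees catch fire, 2 burn out
  TTTTTT
  TTTTT.
  TTTTTT
  TTF.FT
  TF.F.F
Step 2: 5 trees catch fire, 5 burn out
  TTTTTT
  TTTTT.
  TTFTFT
  TF...F
  F.....
Step 3: 6 trees catch fire, 5 burn out
  TTTTTT
  TTFTF.
  TF.F.F
  F.....
  ......
Step 4: 5 trees catch fire, 6 burn out
  TTFTFT
  TF.F..
  F.....
  ......
  ......

TTFTFT
TF.F..
F.....
......
......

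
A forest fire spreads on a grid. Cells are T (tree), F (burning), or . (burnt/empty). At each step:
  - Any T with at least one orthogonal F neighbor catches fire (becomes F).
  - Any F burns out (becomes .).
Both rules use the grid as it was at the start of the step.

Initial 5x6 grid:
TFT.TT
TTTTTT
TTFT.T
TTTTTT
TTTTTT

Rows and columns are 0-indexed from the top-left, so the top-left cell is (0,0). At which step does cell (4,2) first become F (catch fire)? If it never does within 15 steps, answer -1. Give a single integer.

Step 1: cell (4,2)='T' (+7 fires, +2 burnt)
Step 2: cell (4,2)='F' (+6 fires, +7 burnt)
  -> target ignites at step 2
Step 3: cell (4,2)='.' (+5 fires, +6 burnt)
Step 4: cell (4,2)='.' (+5 fires, +5 burnt)
Step 5: cell (4,2)='.' (+3 fires, +5 burnt)
Step 6: cell (4,2)='.' (+0 fires, +3 burnt)
  fire out at step 6

2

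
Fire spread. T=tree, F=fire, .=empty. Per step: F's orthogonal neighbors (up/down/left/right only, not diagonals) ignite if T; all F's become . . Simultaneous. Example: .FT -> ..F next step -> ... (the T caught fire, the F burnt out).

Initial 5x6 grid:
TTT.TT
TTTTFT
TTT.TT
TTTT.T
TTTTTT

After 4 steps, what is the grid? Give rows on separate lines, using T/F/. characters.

Step 1: 4 trees catch fire, 1 burn out
  TTT.FT
  TTTF.F
  TTT.FT
  TTTT.T
  TTTTTT
Step 2: 3 trees catch fire, 4 burn out
  TTT..F
  TTF...
  TTT..F
  TTTT.T
  TTTTTT
Step 3: 4 trees catch fire, 3 burn out
  TTF...
  TF....
  TTF...
  TTTT.F
  TTTTTT
Step 4: 5 trees catch fire, 4 burn out
  TF....
  F.....
  TF....
  TTFT..
  TTTTTF

TF....
F.....
TF....
TTFT..
TTTTTF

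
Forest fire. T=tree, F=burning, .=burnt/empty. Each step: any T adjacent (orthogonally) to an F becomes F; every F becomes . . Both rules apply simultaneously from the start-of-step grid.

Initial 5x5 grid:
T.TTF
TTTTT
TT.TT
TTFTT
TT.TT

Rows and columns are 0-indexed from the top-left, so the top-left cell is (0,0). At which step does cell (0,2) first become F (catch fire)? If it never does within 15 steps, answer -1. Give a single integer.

Step 1: cell (0,2)='T' (+4 fires, +2 burnt)
Step 2: cell (0,2)='F' (+9 fires, +4 burnt)
  -> target ignites at step 2
Step 3: cell (0,2)='.' (+5 fires, +9 burnt)
Step 4: cell (0,2)='.' (+1 fires, +5 burnt)
Step 5: cell (0,2)='.' (+1 fires, +1 burnt)
Step 6: cell (0,2)='.' (+0 fires, +1 burnt)
  fire out at step 6

2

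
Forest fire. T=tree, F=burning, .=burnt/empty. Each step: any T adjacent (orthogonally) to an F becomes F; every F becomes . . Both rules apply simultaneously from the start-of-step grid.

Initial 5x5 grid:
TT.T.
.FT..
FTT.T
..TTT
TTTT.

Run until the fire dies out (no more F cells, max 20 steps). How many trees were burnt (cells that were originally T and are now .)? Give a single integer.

Answer: 13

Derivation:
Step 1: +3 fires, +2 burnt (F count now 3)
Step 2: +2 fires, +3 burnt (F count now 2)
Step 3: +1 fires, +2 burnt (F count now 1)
Step 4: +2 fires, +1 burnt (F count now 2)
Step 5: +3 fires, +2 burnt (F count now 3)
Step 6: +2 fires, +3 burnt (F count now 2)
Step 7: +0 fires, +2 burnt (F count now 0)
Fire out after step 7
Initially T: 14, now '.': 24
Total burnt (originally-T cells now '.'): 13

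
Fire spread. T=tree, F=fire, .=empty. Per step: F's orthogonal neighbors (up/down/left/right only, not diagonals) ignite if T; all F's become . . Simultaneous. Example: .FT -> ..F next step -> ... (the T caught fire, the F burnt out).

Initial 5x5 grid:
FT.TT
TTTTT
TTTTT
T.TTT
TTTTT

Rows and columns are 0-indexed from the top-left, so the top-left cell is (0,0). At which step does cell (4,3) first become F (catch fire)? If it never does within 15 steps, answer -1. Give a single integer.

Step 1: cell (4,3)='T' (+2 fires, +1 burnt)
Step 2: cell (4,3)='T' (+2 fires, +2 burnt)
Step 3: cell (4,3)='T' (+3 fires, +2 burnt)
Step 4: cell (4,3)='T' (+3 fires, +3 burnt)
Step 5: cell (4,3)='T' (+5 fires, +3 burnt)
Step 6: cell (4,3)='T' (+4 fires, +5 burnt)
Step 7: cell (4,3)='F' (+2 fires, +4 burnt)
  -> target ignites at step 7
Step 8: cell (4,3)='.' (+1 fires, +2 burnt)
Step 9: cell (4,3)='.' (+0 fires, +1 burnt)
  fire out at step 9

7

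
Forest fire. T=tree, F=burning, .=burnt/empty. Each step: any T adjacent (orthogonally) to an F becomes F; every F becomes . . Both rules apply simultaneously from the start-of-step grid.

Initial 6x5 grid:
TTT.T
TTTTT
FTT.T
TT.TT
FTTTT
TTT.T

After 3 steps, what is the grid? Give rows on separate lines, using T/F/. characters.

Step 1: 5 trees catch fire, 2 burn out
  TTT.T
  FTTTT
  .FT.T
  FT.TT
  .FTTT
  FTT.T
Step 2: 6 trees catch fire, 5 burn out
  FTT.T
  .FTTT
  ..F.T
  .F.TT
  ..FTT
  .FT.T
Step 3: 4 trees catch fire, 6 burn out
  .FT.T
  ..FTT
  ....T
  ...TT
  ...FT
  ..F.T

.FT.T
..FTT
....T
...TT
...FT
..F.T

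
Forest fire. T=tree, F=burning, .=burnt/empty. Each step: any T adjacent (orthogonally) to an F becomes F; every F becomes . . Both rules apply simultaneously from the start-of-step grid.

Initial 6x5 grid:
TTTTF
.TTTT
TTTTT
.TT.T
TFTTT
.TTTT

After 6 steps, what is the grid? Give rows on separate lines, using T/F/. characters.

Step 1: 6 trees catch fire, 2 burn out
  TTTF.
  .TTTF
  TTTTT
  .FT.T
  F.FTT
  .FTTT
Step 2: 7 trees catch fire, 6 burn out
  TTF..
  .TTF.
  TFTTF
  ..F.T
  ...FT
  ..FTT
Step 3: 9 trees catch fire, 7 burn out
  TF...
  .FF..
  F.FF.
  ....F
  ....F
  ...FT
Step 4: 2 trees catch fire, 9 burn out
  F....
  .....
  .....
  .....
  .....
  ....F
Step 5: 0 trees catch fire, 2 burn out
  .....
  .....
  .....
  .....
  .....
  .....
Step 6: 0 trees catch fire, 0 burn out
  .....
  .....
  .....
  .....
  .....
  .....

.....
.....
.....
.....
.....
.....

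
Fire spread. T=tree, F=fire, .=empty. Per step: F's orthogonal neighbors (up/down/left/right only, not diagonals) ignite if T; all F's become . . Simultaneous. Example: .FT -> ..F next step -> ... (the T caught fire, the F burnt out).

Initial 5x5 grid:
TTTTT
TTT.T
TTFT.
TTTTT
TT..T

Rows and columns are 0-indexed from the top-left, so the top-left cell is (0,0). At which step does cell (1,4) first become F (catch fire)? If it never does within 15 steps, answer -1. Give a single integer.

Step 1: cell (1,4)='T' (+4 fires, +1 burnt)
Step 2: cell (1,4)='T' (+5 fires, +4 burnt)
Step 3: cell (1,4)='T' (+6 fires, +5 burnt)
Step 4: cell (1,4)='T' (+4 fires, +6 burnt)
Step 5: cell (1,4)='F' (+1 fires, +4 burnt)
  -> target ignites at step 5
Step 6: cell (1,4)='.' (+0 fires, +1 burnt)
  fire out at step 6

5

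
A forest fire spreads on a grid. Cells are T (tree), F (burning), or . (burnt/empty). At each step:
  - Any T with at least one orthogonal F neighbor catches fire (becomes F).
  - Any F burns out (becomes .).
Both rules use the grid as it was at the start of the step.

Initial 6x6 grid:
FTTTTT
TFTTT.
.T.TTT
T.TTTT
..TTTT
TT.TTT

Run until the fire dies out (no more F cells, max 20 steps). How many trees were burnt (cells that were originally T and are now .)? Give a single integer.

Step 1: +4 fires, +2 burnt (F count now 4)
Step 2: +2 fires, +4 burnt (F count now 2)
Step 3: +3 fires, +2 burnt (F count now 3)
Step 4: +3 fires, +3 burnt (F count now 3)
Step 5: +5 fires, +3 burnt (F count now 5)
Step 6: +4 fires, +5 burnt (F count now 4)
Step 7: +2 fires, +4 burnt (F count now 2)
Step 8: +1 fires, +2 burnt (F count now 1)
Step 9: +0 fires, +1 burnt (F count now 0)
Fire out after step 9
Initially T: 27, now '.': 33
Total burnt (originally-T cells now '.'): 24

Answer: 24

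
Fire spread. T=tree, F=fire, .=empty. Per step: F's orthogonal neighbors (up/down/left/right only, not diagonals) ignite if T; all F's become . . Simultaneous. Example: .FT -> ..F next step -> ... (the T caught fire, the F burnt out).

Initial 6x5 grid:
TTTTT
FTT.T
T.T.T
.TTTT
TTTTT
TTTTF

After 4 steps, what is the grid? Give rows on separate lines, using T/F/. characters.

Step 1: 5 trees catch fire, 2 burn out
  FTTTT
  .FT.T
  F.T.T
  .TTTT
  TTTTF
  TTTF.
Step 2: 5 trees catch fire, 5 burn out
  .FTTT
  ..F.T
  ..T.T
  .TTTF
  TTTF.
  TTF..
Step 3: 6 trees catch fire, 5 burn out
  ..FTT
  ....T
  ..F.F
  .TTF.
  TTF..
  TF...
Step 4: 5 trees catch fire, 6 burn out
  ...FT
  ....F
  .....
  .TF..
  TF...
  F....

...FT
....F
.....
.TF..
TF...
F....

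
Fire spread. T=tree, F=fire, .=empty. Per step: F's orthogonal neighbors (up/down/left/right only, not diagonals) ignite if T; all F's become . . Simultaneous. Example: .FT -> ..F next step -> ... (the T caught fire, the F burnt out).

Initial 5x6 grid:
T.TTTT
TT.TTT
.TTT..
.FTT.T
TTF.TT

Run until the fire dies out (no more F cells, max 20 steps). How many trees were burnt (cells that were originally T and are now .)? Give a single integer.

Answer: 17

Derivation:
Step 1: +3 fires, +2 burnt (F count now 3)
Step 2: +4 fires, +3 burnt (F count now 4)
Step 3: +2 fires, +4 burnt (F count now 2)
Step 4: +2 fires, +2 burnt (F count now 2)
Step 5: +2 fires, +2 burnt (F count now 2)
Step 6: +3 fires, +2 burnt (F count now 3)
Step 7: +1 fires, +3 burnt (F count now 1)
Step 8: +0 fires, +1 burnt (F count now 0)
Fire out after step 8
Initially T: 20, now '.': 27
Total burnt (originally-T cells now '.'): 17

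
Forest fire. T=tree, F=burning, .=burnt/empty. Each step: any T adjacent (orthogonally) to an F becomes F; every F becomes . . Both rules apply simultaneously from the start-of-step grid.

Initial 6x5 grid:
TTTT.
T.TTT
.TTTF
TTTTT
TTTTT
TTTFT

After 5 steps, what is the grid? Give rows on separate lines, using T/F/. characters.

Step 1: 6 trees catch fire, 2 burn out
  TTTT.
  T.TTF
  .TTF.
  TTTTF
  TTTFT
  TTF.F
Step 2: 6 trees catch fire, 6 burn out
  TTTT.
  T.TF.
  .TF..
  TTTF.
  TTF.F
  TF...
Step 3: 6 trees catch fire, 6 burn out
  TTTF.
  T.F..
  .F...
  TTF..
  TF...
  F....
Step 4: 3 trees catch fire, 6 burn out
  TTF..
  T....
  .....
  TF...
  F....
  .....
Step 5: 2 trees catch fire, 3 burn out
  TF...
  T....
  .....
  F....
  .....
  .....

TF...
T....
.....
F....
.....
.....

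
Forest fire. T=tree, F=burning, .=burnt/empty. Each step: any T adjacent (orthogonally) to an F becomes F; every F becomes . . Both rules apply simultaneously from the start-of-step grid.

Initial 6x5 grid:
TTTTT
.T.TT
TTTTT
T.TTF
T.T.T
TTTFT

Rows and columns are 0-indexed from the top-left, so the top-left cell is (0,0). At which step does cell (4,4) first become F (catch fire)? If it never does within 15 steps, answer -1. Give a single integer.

Step 1: cell (4,4)='F' (+5 fires, +2 burnt)
  -> target ignites at step 1
Step 2: cell (4,4)='.' (+5 fires, +5 burnt)
Step 3: cell (4,4)='.' (+4 fires, +5 burnt)
Step 4: cell (4,4)='.' (+3 fires, +4 burnt)
Step 5: cell (4,4)='.' (+4 fires, +3 burnt)
Step 6: cell (4,4)='.' (+1 fires, +4 burnt)
Step 7: cell (4,4)='.' (+1 fires, +1 burnt)
Step 8: cell (4,4)='.' (+0 fires, +1 burnt)
  fire out at step 8

1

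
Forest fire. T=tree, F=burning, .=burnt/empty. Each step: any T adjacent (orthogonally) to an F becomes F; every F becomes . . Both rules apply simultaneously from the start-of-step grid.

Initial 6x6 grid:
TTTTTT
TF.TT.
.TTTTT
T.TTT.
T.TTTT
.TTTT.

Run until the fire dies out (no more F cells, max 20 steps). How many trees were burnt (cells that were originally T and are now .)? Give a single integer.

Step 1: +3 fires, +1 burnt (F count now 3)
Step 2: +3 fires, +3 burnt (F count now 3)
Step 3: +3 fires, +3 burnt (F count now 3)
Step 4: +5 fires, +3 burnt (F count now 5)
Step 5: +6 fires, +5 burnt (F count now 6)
Step 6: +3 fires, +6 burnt (F count now 3)
Step 7: +2 fires, +3 burnt (F count now 2)
Step 8: +0 fires, +2 burnt (F count now 0)
Fire out after step 8
Initially T: 27, now '.': 34
Total burnt (originally-T cells now '.'): 25

Answer: 25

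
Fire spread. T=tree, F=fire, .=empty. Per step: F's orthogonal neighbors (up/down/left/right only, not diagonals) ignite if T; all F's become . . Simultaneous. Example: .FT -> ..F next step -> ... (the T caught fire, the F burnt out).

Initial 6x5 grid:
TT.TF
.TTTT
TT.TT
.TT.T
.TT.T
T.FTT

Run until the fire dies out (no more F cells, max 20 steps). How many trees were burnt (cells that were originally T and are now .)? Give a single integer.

Answer: 19

Derivation:
Step 1: +4 fires, +2 burnt (F count now 4)
Step 2: +5 fires, +4 burnt (F count now 5)
Step 3: +5 fires, +5 burnt (F count now 5)
Step 4: +2 fires, +5 burnt (F count now 2)
Step 5: +2 fires, +2 burnt (F count now 2)
Step 6: +1 fires, +2 burnt (F count now 1)
Step 7: +0 fires, +1 burnt (F count now 0)
Fire out after step 7
Initially T: 20, now '.': 29
Total burnt (originally-T cells now '.'): 19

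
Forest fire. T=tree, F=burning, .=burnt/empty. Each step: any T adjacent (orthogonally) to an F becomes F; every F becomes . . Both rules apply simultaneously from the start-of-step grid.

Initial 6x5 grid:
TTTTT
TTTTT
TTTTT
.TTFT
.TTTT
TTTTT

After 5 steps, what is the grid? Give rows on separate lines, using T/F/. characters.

Step 1: 4 trees catch fire, 1 burn out
  TTTTT
  TTTTT
  TTTFT
  .TF.F
  .TTFT
  TTTTT
Step 2: 7 trees catch fire, 4 burn out
  TTTTT
  TTTFT
  TTF.F
  .F...
  .TF.F
  TTTFT
Step 3: 7 trees catch fire, 7 burn out
  TTTFT
  TTF.F
  TF...
  .....
  .F...
  TTF.F
Step 4: 5 trees catch fire, 7 burn out
  TTF.F
  TF...
  F....
  .....
  .....
  TF...
Step 5: 3 trees catch fire, 5 burn out
  TF...
  F....
  .....
  .....
  .....
  F....

TF...
F....
.....
.....
.....
F....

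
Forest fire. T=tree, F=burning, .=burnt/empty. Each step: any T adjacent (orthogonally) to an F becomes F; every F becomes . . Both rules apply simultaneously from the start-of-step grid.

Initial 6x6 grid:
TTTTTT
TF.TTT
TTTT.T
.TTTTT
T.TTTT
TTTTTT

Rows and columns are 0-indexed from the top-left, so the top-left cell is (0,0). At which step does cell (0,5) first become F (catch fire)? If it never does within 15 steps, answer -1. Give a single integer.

Step 1: cell (0,5)='T' (+3 fires, +1 burnt)
Step 2: cell (0,5)='T' (+5 fires, +3 burnt)
Step 3: cell (0,5)='T' (+3 fires, +5 burnt)
Step 4: cell (0,5)='T' (+4 fires, +3 burnt)
Step 5: cell (0,5)='F' (+5 fires, +4 burnt)
  -> target ignites at step 5
Step 6: cell (0,5)='.' (+5 fires, +5 burnt)
Step 7: cell (0,5)='.' (+4 fires, +5 burnt)
Step 8: cell (0,5)='.' (+2 fires, +4 burnt)
Step 9: cell (0,5)='.' (+0 fires, +2 burnt)
  fire out at step 9

5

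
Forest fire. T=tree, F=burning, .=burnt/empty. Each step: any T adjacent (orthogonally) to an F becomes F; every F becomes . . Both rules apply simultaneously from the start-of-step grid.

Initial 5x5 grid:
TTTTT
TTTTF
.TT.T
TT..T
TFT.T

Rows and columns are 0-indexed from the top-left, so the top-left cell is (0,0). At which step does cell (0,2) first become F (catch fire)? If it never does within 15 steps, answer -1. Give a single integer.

Step 1: cell (0,2)='T' (+6 fires, +2 burnt)
Step 2: cell (0,2)='T' (+5 fires, +6 burnt)
Step 3: cell (0,2)='F' (+4 fires, +5 burnt)
  -> target ignites at step 3
Step 4: cell (0,2)='.' (+2 fires, +4 burnt)
Step 5: cell (0,2)='.' (+1 fires, +2 burnt)
Step 6: cell (0,2)='.' (+0 fires, +1 burnt)
  fire out at step 6

3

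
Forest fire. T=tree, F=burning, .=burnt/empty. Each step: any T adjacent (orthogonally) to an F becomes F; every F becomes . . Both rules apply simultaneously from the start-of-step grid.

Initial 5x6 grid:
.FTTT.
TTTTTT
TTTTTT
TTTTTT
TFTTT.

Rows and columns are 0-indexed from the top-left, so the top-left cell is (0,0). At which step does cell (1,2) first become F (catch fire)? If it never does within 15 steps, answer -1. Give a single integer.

Step 1: cell (1,2)='T' (+5 fires, +2 burnt)
Step 2: cell (1,2)='F' (+7 fires, +5 burnt)
  -> target ignites at step 2
Step 3: cell (1,2)='.' (+6 fires, +7 burnt)
Step 4: cell (1,2)='.' (+3 fires, +6 burnt)
Step 5: cell (1,2)='.' (+3 fires, +3 burnt)
Step 6: cell (1,2)='.' (+1 fires, +3 burnt)
Step 7: cell (1,2)='.' (+0 fires, +1 burnt)
  fire out at step 7

2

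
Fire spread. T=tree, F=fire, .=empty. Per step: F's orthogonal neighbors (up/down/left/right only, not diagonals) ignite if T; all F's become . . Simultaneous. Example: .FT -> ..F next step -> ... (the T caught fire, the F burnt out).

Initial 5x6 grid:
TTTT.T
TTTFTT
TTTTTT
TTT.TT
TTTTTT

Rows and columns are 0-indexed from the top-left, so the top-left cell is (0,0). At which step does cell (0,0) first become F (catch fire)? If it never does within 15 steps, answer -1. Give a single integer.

Step 1: cell (0,0)='T' (+4 fires, +1 burnt)
Step 2: cell (0,0)='T' (+5 fires, +4 burnt)
Step 3: cell (0,0)='T' (+7 fires, +5 burnt)
Step 4: cell (0,0)='F' (+6 fires, +7 burnt)
  -> target ignites at step 4
Step 5: cell (0,0)='.' (+4 fires, +6 burnt)
Step 6: cell (0,0)='.' (+1 fires, +4 burnt)
Step 7: cell (0,0)='.' (+0 fires, +1 burnt)
  fire out at step 7

4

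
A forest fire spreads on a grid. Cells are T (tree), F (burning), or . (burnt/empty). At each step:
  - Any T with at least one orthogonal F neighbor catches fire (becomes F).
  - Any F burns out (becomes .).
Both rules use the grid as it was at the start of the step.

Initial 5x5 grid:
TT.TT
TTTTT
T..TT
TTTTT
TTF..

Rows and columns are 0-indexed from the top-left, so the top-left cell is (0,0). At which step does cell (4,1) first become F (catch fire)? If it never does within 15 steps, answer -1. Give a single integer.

Step 1: cell (4,1)='F' (+2 fires, +1 burnt)
  -> target ignites at step 1
Step 2: cell (4,1)='.' (+3 fires, +2 burnt)
Step 3: cell (4,1)='.' (+3 fires, +3 burnt)
Step 4: cell (4,1)='.' (+3 fires, +3 burnt)
Step 5: cell (4,1)='.' (+4 fires, +3 burnt)
Step 6: cell (4,1)='.' (+3 fires, +4 burnt)
Step 7: cell (4,1)='.' (+1 fires, +3 burnt)
Step 8: cell (4,1)='.' (+0 fires, +1 burnt)
  fire out at step 8

1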